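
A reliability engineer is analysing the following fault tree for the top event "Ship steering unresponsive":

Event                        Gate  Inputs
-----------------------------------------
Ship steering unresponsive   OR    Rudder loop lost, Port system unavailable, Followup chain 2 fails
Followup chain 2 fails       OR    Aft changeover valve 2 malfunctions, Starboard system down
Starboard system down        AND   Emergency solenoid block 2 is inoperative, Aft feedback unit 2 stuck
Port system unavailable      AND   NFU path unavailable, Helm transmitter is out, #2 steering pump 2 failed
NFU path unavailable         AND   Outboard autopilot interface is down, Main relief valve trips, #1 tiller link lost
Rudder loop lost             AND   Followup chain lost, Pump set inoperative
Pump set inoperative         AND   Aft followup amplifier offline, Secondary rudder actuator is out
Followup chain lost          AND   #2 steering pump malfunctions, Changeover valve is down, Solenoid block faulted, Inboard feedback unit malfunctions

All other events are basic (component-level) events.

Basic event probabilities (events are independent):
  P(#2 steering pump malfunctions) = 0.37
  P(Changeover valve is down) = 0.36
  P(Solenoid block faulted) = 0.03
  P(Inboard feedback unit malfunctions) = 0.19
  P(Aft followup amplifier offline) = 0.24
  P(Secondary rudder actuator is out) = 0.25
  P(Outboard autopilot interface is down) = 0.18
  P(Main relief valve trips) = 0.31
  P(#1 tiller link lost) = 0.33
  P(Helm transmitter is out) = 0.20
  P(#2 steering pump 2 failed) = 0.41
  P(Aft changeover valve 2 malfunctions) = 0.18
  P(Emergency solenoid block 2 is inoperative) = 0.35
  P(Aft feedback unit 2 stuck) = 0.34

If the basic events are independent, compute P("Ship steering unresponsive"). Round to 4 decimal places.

P(Followup chain lost) [AND] = 0.37 × 0.36 × 0.03 × 0.19 = 0.000759
P(Pump set inoperative) [AND] = 0.24 × 0.25 = 0.060000
P(Rudder loop lost) [AND] = 0.000759 × 0.060000 = 0.000046
P(NFU path unavailable) [AND] = 0.18 × 0.31 × 0.33 = 0.018414
P(Port system unavailable) [AND] = 0.018414 × 0.20 × 0.41 = 0.001510
P(Starboard system down) [AND] = 0.35 × 0.34 = 0.119000
P(Followup chain 2 fails) [OR] = 1 − (1−0.18) × (1−0.119000) = 0.277580
P(Ship steering unresponsive) [OR] = 1 − (1−0.000046) × (1−0.001510) × (1−0.277580) = 0.278704
Rounded to 4 decimal places: P(Ship steering unresponsive) ≈ 0.2787.

0.2787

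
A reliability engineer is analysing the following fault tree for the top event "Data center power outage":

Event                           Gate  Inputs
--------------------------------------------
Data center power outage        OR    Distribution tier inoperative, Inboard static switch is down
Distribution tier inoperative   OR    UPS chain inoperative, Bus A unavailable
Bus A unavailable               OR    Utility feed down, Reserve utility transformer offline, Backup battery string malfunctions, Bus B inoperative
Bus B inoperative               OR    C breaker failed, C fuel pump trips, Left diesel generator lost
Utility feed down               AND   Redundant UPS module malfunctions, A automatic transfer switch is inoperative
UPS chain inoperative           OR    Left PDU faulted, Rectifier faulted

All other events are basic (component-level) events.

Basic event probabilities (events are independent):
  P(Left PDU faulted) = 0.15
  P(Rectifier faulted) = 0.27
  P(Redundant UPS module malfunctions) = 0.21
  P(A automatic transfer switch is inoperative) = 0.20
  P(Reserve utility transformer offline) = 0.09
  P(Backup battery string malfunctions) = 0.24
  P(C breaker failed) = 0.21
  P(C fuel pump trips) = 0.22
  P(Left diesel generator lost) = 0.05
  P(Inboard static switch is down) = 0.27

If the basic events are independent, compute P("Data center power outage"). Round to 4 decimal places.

0.8243

P(UPS chain inoperative) [OR] = 1 − (1−0.15) × (1−0.27) = 0.379500
P(Utility feed down) [AND] = 0.21 × 0.20 = 0.042000
P(Bus B inoperative) [OR] = 1 − (1−0.21) × (1−0.22) × (1−0.05) = 0.414610
P(Bus A unavailable) [OR] = 1 − (1−0.042000) × (1−0.09) × (1−0.24) × (1−0.414610) = 0.612148
P(Distribution tier inoperative) [OR] = 1 − (1−0.379500) × (1−0.612148) = 0.759338
P(Data center power outage) [OR] = 1 − (1−0.759338) × (1−0.27) = 0.824317
Rounded to 4 decimal places: P(Data center power outage) ≈ 0.8243.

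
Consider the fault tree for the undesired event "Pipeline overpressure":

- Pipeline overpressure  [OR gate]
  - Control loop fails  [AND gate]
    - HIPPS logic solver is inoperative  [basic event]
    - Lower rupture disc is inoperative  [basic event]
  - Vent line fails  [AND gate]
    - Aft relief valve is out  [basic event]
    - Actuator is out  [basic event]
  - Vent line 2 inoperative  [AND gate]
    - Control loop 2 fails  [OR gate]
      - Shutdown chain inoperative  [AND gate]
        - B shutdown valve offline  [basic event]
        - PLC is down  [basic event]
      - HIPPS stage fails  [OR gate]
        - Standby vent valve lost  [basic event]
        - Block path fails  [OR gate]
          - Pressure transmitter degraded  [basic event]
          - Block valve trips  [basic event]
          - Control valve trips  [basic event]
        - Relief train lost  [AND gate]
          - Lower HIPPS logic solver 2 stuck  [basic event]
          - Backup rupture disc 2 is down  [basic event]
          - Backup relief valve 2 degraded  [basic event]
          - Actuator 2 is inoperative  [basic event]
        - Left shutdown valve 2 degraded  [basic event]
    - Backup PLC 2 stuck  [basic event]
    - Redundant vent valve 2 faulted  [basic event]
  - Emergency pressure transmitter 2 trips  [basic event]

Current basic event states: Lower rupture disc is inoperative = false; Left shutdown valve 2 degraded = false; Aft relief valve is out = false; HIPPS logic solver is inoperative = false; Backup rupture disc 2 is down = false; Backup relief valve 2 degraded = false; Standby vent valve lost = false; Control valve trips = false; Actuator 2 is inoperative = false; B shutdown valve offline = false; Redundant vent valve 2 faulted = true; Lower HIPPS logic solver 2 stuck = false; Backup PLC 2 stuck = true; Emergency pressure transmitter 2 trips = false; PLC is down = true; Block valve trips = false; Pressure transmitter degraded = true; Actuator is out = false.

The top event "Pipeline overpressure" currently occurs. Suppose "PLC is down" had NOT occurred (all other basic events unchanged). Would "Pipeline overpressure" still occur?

Yes

Counterfactual: set "PLC is down" to not occurred.
Control loop fails [AND]: HIPPS logic solver is inoperative=not, Lower rupture disc is inoperative=not → not all inputs occur → does not occur.
Vent line fails [AND]: Aft relief valve is out=not, Actuator is out=not → not all inputs occur → does not occur.
Shutdown chain inoperative [AND]: B shutdown valve offline=not, PLC is down=not → not all inputs occur → does not occur.
Block path fails [OR]: Pressure transmitter degraded=occurs, Block valve trips=not, Control valve trips=not → at least one input occurs → occurs.
Relief train lost [AND]: Lower HIPPS logic solver 2 stuck=not, Backup rupture disc 2 is down=not, Backup relief valve 2 degraded=not, Actuator 2 is inoperative=not → not all inputs occur → does not occur.
HIPPS stage fails [OR]: Standby vent valve lost=not, Block path fails=occurs, Relief train lost=not, Left shutdown valve 2 degraded=not → at least one input occurs → occurs.
Control loop 2 fails [OR]: Shutdown chain inoperative=not, HIPPS stage fails=occurs → at least one input occurs → occurs.
Vent line 2 inoperative [AND]: Control loop 2 fails=occurs, Backup PLC 2 stuck=occurs, Redundant vent valve 2 faulted=occurs → all inputs occur → occurs.
Pipeline overpressure [OR]: Control loop fails=not, Vent line fails=not, Vent line 2 inoperative=occurs, Emergency pressure transmitter 2 trips=not → at least one input occurs → occurs.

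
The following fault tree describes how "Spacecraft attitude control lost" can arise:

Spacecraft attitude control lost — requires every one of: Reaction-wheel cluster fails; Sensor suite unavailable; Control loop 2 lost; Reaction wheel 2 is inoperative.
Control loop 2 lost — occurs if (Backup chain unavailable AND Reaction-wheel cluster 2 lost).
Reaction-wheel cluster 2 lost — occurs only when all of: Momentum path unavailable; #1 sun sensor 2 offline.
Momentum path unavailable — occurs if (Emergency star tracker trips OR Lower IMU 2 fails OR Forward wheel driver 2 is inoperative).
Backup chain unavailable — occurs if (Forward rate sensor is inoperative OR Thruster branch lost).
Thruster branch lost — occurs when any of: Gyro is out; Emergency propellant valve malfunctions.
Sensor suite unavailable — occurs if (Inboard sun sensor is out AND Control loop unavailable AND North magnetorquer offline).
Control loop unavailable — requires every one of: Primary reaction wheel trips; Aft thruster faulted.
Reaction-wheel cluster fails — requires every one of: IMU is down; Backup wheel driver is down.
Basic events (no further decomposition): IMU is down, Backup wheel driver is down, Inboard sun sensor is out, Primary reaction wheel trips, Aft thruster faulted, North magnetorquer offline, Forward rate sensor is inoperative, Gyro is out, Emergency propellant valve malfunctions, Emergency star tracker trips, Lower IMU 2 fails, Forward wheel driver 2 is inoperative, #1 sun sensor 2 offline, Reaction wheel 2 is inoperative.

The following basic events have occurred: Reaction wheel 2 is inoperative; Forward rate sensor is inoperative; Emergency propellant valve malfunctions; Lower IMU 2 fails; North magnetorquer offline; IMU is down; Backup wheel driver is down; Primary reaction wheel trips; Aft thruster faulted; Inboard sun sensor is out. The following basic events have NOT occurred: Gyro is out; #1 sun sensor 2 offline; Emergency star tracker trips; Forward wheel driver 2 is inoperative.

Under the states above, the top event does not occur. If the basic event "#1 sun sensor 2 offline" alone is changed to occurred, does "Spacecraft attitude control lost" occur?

Yes

Counterfactual: set "#1 sun sensor 2 offline" to occurred.
Reaction-wheel cluster fails [AND]: IMU is down=occurs, Backup wheel driver is down=occurs → all inputs occur → occurs.
Control loop unavailable [AND]: Primary reaction wheel trips=occurs, Aft thruster faulted=occurs → all inputs occur → occurs.
Sensor suite unavailable [AND]: Inboard sun sensor is out=occurs, Control loop unavailable=occurs, North magnetorquer offline=occurs → all inputs occur → occurs.
Thruster branch lost [OR]: Gyro is out=not, Emergency propellant valve malfunctions=occurs → at least one input occurs → occurs.
Backup chain unavailable [OR]: Forward rate sensor is inoperative=occurs, Thruster branch lost=occurs → at least one input occurs → occurs.
Momentum path unavailable [OR]: Emergency star tracker trips=not, Lower IMU 2 fails=occurs, Forward wheel driver 2 is inoperative=not → at least one input occurs → occurs.
Reaction-wheel cluster 2 lost [AND]: Momentum path unavailable=occurs, #1 sun sensor 2 offline=occurs → all inputs occur → occurs.
Control loop 2 lost [AND]: Backup chain unavailable=occurs, Reaction-wheel cluster 2 lost=occurs → all inputs occur → occurs.
Spacecraft attitude control lost [AND]: Reaction-wheel cluster fails=occurs, Sensor suite unavailable=occurs, Control loop 2 lost=occurs, Reaction wheel 2 is inoperative=occurs → all inputs occur → occurs.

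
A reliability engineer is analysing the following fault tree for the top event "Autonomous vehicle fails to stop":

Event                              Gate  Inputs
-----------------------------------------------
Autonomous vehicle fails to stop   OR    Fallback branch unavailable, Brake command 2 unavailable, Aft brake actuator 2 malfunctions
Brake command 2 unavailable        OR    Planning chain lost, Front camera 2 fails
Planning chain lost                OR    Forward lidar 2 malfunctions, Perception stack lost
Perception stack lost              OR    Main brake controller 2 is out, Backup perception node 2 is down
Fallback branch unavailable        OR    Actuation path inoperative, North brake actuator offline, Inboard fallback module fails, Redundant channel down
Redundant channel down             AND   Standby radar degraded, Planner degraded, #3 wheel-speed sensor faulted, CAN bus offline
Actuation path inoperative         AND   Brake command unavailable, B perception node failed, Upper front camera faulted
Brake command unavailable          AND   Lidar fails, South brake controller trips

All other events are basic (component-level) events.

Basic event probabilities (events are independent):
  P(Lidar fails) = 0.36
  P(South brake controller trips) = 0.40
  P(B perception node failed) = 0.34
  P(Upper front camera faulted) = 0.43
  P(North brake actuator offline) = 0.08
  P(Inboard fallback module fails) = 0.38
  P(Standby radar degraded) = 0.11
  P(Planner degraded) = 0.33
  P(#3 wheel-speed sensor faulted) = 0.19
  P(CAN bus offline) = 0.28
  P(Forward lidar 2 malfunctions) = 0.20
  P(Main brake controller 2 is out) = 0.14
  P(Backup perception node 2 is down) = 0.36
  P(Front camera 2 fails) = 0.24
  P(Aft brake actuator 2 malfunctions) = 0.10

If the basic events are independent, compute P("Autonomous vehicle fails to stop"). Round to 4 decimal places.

0.8321

P(Brake command unavailable) [AND] = 0.36 × 0.40 = 0.144000
P(Actuation path inoperative) [AND] = 0.144000 × 0.34 × 0.43 = 0.021053
P(Redundant channel down) [AND] = 0.11 × 0.33 × 0.19 × 0.28 = 0.001931
P(Fallback branch unavailable) [OR] = 1 − (1−0.021053) × (1−0.08) × (1−0.38) × (1−0.001931) = 0.442687
P(Perception stack lost) [OR] = 1 − (1−0.14) × (1−0.36) = 0.449600
P(Planning chain lost) [OR] = 1 − (1−0.20) × (1−0.449600) = 0.559680
P(Brake command 2 unavailable) [OR] = 1 − (1−0.559680) × (1−0.24) = 0.665357
P(Autonomous vehicle fails to stop) [OR] = 1 − (1−0.442687) × (1−0.665357) × (1−0.10) = 0.832149
Rounded to 4 decimal places: P(Autonomous vehicle fails to stop) ≈ 0.8321.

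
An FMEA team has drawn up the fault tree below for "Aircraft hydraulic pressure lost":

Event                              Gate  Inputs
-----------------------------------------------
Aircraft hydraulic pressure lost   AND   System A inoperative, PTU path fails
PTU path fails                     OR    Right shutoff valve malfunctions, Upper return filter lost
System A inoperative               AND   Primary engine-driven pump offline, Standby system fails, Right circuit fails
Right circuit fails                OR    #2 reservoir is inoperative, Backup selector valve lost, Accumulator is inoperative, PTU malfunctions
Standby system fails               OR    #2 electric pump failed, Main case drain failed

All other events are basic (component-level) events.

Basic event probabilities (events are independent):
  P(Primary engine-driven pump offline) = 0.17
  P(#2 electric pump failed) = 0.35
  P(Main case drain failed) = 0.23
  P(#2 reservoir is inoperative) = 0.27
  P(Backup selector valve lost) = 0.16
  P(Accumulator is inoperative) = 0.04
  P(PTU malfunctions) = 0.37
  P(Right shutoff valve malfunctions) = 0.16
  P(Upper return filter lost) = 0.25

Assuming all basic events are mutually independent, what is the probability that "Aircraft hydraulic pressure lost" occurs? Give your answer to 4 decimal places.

P(Standby system fails) [OR] = 1 − (1−0.35) × (1−0.23) = 0.499500
P(Right circuit fails) [OR] = 1 − (1−0.27) × (1−0.16) × (1−0.04) × (1−0.37) = 0.629137
P(System A inoperative) [AND] = 0.17 × 0.499500 × 0.629137 = 0.053423
P(PTU path fails) [OR] = 1 − (1−0.16) × (1−0.25) = 0.370000
P(Aircraft hydraulic pressure lost) [AND] = 0.053423 × 0.370000 = 0.019767
Rounded to 4 decimal places: P(Aircraft hydraulic pressure lost) ≈ 0.0198.

0.0198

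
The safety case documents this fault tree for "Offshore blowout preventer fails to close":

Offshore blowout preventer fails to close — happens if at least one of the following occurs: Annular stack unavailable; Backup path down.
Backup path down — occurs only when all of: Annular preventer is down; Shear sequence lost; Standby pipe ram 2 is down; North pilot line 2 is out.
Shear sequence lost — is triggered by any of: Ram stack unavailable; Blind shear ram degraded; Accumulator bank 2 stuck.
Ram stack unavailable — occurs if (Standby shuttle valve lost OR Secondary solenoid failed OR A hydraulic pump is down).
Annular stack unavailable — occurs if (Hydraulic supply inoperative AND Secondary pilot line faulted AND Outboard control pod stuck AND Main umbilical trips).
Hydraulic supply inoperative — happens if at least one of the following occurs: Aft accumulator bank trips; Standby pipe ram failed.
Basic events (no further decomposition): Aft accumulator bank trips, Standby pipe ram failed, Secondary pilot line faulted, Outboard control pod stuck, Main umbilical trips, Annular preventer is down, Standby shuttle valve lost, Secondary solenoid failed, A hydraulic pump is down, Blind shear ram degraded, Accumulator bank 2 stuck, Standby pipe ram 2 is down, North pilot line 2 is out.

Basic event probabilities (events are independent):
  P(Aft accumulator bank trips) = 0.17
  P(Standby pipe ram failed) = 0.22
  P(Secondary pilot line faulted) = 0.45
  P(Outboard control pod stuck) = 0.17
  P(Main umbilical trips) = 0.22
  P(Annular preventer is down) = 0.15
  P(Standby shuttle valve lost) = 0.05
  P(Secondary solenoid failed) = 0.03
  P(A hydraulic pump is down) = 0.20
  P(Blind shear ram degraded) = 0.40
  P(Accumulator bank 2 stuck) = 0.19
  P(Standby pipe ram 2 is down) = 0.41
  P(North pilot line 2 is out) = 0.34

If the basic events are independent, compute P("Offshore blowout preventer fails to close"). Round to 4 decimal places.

P(Hydraulic supply inoperative) [OR] = 1 − (1−0.17) × (1−0.22) = 0.352600
P(Annular stack unavailable) [AND] = 0.352600 × 0.45 × 0.17 × 0.22 = 0.005934
P(Ram stack unavailable) [OR] = 1 − (1−0.05) × (1−0.03) × (1−0.20) = 0.262800
P(Shear sequence lost) [OR] = 1 − (1−0.262800) × (1−0.40) × (1−0.19) = 0.641721
P(Backup path down) [AND] = 0.15 × 0.641721 × 0.41 × 0.34 = 0.013418
P(Offshore blowout preventer fails to close) [OR] = 1 − (1−0.005934) × (1−0.013418) = 0.019272
Rounded to 4 decimal places: P(Offshore blowout preventer fails to close) ≈ 0.0193.

0.0193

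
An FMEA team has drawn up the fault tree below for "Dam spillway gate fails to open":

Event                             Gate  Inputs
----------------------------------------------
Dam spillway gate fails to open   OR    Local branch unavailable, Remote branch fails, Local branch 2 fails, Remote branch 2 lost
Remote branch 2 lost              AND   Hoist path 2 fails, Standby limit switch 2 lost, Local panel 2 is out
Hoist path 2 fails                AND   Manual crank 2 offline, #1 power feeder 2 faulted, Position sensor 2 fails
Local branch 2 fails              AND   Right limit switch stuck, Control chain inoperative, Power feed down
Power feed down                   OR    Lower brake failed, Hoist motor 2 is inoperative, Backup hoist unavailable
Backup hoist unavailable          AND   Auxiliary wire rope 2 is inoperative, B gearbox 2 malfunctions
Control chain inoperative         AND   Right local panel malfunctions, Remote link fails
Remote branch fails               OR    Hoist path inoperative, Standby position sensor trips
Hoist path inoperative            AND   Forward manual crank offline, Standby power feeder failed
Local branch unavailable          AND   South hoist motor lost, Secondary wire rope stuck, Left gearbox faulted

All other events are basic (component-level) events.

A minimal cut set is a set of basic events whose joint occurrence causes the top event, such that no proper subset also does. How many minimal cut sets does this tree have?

Local branch unavailable [AND]: one cut set from each child combined → 1 × 1 × 1 = 1 cut set(s).
Hoist path inoperative [AND]: one cut set from each child combined → 1 × 1 = 1 cut set(s).
Remote branch fails [OR]: union of children's cut sets → 2 cut set(s).
Control chain inoperative [AND]: one cut set from each child combined → 1 × 1 = 1 cut set(s).
Backup hoist unavailable [AND]: one cut set from each child combined → 1 × 1 = 1 cut set(s).
Power feed down [OR]: union of children's cut sets → 3 cut set(s).
Local branch 2 fails [AND]: one cut set from each child combined → 1 × 1 × 3 = 3 cut set(s).
Hoist path 2 fails [AND]: one cut set from each child combined → 1 × 1 × 1 = 1 cut set(s).
Remote branch 2 lost [AND]: one cut set from each child combined → 1 × 1 × 1 = 1 cut set(s).
Dam spillway gate fails to open [OR]: union of children's cut sets → 7 cut set(s).
Minimal cut sets: {Left gearbox faulted, Secondary wire rope stuck, South hoist motor lost}; {Forward manual crank offline, Standby power feeder failed}; {Standby position sensor trips}; {Lower brake failed, Remote link fails, Right limit switch stuck, Right local panel malfunctions}; {Hoist motor 2 is inoperative, Remote link fails, Right limit switch stuck, Right local panel malfunctions}; {Auxiliary wire rope 2 is inoperative, B gearbox 2 malfunctions, Remote link fails, Right limit switch stuck, Right local panel malfunctions}; {#1 power feeder 2 faulted, Local panel 2 is out, Manual crank 2 offline, Position sensor 2 fails, Standby limit switch 2 lost}.

7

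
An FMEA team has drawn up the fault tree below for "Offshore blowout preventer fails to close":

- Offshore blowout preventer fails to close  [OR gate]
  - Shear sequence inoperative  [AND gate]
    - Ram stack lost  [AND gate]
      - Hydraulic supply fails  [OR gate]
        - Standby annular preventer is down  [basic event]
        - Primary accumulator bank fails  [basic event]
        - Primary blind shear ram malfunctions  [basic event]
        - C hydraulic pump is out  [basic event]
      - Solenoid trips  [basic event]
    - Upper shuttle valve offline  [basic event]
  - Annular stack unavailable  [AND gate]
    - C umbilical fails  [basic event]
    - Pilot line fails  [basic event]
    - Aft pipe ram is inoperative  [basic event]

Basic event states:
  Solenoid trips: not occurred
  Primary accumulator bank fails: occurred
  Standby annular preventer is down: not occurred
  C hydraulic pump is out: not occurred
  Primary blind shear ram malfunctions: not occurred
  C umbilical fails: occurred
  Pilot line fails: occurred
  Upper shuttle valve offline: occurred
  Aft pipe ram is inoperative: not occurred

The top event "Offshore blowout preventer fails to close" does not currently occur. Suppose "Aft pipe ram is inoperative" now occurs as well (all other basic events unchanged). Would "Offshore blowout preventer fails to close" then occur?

Counterfactual: set "Aft pipe ram is inoperative" to occurred.
Hydraulic supply fails [OR]: Standby annular preventer is down=not, Primary accumulator bank fails=occurs, Primary blind shear ram malfunctions=not, C hydraulic pump is out=not → at least one input occurs → occurs.
Ram stack lost [AND]: Hydraulic supply fails=occurs, Solenoid trips=not → not all inputs occur → does not occur.
Shear sequence inoperative [AND]: Ram stack lost=not, Upper shuttle valve offline=occurs → not all inputs occur → does not occur.
Annular stack unavailable [AND]: C umbilical fails=occurs, Pilot line fails=occurs, Aft pipe ram is inoperative=occurs → all inputs occur → occurs.
Offshore blowout preventer fails to close [OR]: Shear sequence inoperative=not, Annular stack unavailable=occurs → at least one input occurs → occurs.

Yes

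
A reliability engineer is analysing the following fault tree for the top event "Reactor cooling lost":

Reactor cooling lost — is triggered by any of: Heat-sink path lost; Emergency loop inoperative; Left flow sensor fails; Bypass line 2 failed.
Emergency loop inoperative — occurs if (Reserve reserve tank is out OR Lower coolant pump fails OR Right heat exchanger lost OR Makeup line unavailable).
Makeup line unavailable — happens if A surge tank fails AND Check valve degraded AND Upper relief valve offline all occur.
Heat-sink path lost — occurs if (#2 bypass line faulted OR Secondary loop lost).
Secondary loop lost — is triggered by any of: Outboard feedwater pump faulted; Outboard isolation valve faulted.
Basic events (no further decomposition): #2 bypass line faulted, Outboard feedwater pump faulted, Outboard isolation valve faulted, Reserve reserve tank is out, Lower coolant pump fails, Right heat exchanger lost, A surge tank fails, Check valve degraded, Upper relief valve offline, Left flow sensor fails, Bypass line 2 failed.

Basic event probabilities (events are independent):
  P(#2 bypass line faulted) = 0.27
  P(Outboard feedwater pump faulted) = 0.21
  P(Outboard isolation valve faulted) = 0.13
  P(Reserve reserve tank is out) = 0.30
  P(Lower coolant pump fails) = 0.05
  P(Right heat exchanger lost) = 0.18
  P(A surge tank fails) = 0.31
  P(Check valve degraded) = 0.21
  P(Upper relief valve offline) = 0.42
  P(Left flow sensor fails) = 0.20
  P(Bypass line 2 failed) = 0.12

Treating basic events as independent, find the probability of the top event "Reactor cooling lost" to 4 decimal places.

0.8127

P(Secondary loop lost) [OR] = 1 − (1−0.21) × (1−0.13) = 0.312700
P(Heat-sink path lost) [OR] = 1 − (1−0.27) × (1−0.312700) = 0.498271
P(Makeup line unavailable) [AND] = 0.31 × 0.21 × 0.42 = 0.027342
P(Emergency loop inoperative) [OR] = 1 − (1−0.30) × (1−0.05) × (1−0.18) × (1−0.027342) = 0.469610
P(Reactor cooling lost) [OR] = 1 − (1−0.498271) × (1−0.469610) × (1−0.20) × (1−0.12) = 0.812657
Rounded to 4 decimal places: P(Reactor cooling lost) ≈ 0.8127.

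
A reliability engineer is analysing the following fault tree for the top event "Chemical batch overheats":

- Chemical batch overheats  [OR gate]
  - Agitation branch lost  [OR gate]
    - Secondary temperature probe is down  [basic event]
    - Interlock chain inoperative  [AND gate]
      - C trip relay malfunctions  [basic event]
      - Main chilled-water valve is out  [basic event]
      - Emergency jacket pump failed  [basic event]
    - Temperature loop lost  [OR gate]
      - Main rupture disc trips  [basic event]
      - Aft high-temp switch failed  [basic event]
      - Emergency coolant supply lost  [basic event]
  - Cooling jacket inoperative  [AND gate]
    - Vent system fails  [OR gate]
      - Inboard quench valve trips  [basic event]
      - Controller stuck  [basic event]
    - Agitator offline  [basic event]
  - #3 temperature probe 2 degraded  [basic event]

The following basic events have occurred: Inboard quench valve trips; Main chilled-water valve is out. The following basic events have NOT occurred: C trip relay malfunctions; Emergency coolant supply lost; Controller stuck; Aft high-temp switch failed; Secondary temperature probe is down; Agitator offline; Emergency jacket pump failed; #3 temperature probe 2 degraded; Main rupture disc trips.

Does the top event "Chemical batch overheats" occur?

Interlock chain inoperative [AND]: C trip relay malfunctions=not, Main chilled-water valve is out=occurs, Emergency jacket pump failed=not → not all inputs occur → does not occur.
Temperature loop lost [OR]: Main rupture disc trips=not, Aft high-temp switch failed=not, Emergency coolant supply lost=not → no input occurs → does not occur.
Agitation branch lost [OR]: Secondary temperature probe is down=not, Interlock chain inoperative=not, Temperature loop lost=not → no input occurs → does not occur.
Vent system fails [OR]: Inboard quench valve trips=occurs, Controller stuck=not → at least one input occurs → occurs.
Cooling jacket inoperative [AND]: Vent system fails=occurs, Agitator offline=not → not all inputs occur → does not occur.
Chemical batch overheats [OR]: Agitation branch lost=not, Cooling jacket inoperative=not, #3 temperature probe 2 degraded=not → no input occurs → does not occur.

No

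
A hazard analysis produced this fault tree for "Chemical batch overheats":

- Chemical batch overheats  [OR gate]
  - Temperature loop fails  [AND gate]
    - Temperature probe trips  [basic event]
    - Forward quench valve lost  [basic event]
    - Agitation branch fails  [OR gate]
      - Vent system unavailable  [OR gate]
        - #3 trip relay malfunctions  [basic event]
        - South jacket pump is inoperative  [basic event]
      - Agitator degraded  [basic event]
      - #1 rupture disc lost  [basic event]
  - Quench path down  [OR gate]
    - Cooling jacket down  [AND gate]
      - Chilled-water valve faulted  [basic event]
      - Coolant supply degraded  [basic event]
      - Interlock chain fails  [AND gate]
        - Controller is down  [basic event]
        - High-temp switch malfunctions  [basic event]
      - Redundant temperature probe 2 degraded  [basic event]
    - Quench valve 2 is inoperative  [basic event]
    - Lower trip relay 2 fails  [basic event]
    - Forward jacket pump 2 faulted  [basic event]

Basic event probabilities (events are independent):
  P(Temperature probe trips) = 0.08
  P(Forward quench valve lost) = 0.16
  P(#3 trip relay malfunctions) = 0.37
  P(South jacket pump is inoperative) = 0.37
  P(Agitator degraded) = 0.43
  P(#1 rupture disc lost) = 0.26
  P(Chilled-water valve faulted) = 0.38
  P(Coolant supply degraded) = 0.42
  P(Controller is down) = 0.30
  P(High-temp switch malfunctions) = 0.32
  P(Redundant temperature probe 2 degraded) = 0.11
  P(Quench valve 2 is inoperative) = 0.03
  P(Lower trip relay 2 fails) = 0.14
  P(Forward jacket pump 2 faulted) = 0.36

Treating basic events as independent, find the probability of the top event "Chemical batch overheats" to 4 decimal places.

P(Vent system unavailable) [OR] = 1 − (1−0.37) × (1−0.37) = 0.603100
P(Agitation branch fails) [OR] = 1 − (1−0.603100) × (1−0.43) × (1−0.26) = 0.832588
P(Temperature loop fails) [AND] = 0.08 × 0.16 × 0.832588 = 0.010657
P(Interlock chain fails) [AND] = 0.30 × 0.32 = 0.096000
P(Cooling jacket down) [AND] = 0.38 × 0.42 × 0.096000 × 0.11 = 0.001685
P(Quench path down) [OR] = 1 − (1−0.001685) × (1−0.03) × (1−0.14) × (1−0.36) = 0.467012
P(Chemical batch overheats) [OR] = 1 − (1−0.010657) × (1−0.467012) = 0.472692
Rounded to 4 decimal places: P(Chemical batch overheats) ≈ 0.4727.

0.4727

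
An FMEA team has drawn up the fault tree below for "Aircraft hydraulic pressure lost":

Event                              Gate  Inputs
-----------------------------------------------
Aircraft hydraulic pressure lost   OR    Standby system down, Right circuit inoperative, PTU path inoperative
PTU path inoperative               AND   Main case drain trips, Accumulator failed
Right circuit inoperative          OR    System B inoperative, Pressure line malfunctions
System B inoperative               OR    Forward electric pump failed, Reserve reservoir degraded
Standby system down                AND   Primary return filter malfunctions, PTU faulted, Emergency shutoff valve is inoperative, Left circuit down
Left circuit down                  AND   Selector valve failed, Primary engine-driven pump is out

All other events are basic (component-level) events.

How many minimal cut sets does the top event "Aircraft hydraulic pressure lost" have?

5

Left circuit down [AND]: one cut set from each child combined → 1 × 1 = 1 cut set(s).
Standby system down [AND]: one cut set from each child combined → 1 × 1 × 1 × 1 = 1 cut set(s).
System B inoperative [OR]: union of children's cut sets → 2 cut set(s).
Right circuit inoperative [OR]: union of children's cut sets → 3 cut set(s).
PTU path inoperative [AND]: one cut set from each child combined → 1 × 1 = 1 cut set(s).
Aircraft hydraulic pressure lost [OR]: union of children's cut sets → 5 cut set(s).
Minimal cut sets: {Emergency shutoff valve is inoperative, PTU faulted, Primary engine-driven pump is out, Primary return filter malfunctions, Selector valve failed}; {Forward electric pump failed}; {Reserve reservoir degraded}; {Pressure line malfunctions}; {Accumulator failed, Main case drain trips}.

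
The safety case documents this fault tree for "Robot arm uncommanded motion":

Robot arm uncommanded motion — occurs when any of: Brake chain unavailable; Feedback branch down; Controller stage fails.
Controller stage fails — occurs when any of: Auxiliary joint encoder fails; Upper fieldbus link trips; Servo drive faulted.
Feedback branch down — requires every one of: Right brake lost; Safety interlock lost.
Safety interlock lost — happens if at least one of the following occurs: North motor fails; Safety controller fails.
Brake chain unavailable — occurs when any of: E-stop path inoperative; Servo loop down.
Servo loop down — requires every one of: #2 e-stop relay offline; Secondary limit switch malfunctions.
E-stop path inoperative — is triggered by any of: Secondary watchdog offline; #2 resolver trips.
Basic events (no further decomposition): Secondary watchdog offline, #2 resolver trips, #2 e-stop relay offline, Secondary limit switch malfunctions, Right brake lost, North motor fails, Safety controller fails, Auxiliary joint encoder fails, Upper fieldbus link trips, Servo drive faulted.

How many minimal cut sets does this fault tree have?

E-stop path inoperative [OR]: union of children's cut sets → 2 cut set(s).
Servo loop down [AND]: one cut set from each child combined → 1 × 1 = 1 cut set(s).
Brake chain unavailable [OR]: union of children's cut sets → 3 cut set(s).
Safety interlock lost [OR]: union of children's cut sets → 2 cut set(s).
Feedback branch down [AND]: one cut set from each child combined → 1 × 2 = 2 cut set(s).
Controller stage fails [OR]: union of children's cut sets → 3 cut set(s).
Robot arm uncommanded motion [OR]: union of children's cut sets → 8 cut set(s).
Minimal cut sets: {Secondary watchdog offline}; {#2 resolver trips}; {#2 e-stop relay offline, Secondary limit switch malfunctions}; {North motor fails, Right brake lost}; {Right brake lost, Safety controller fails}; {Auxiliary joint encoder fails}; {Upper fieldbus link trips}; {Servo drive faulted}.

8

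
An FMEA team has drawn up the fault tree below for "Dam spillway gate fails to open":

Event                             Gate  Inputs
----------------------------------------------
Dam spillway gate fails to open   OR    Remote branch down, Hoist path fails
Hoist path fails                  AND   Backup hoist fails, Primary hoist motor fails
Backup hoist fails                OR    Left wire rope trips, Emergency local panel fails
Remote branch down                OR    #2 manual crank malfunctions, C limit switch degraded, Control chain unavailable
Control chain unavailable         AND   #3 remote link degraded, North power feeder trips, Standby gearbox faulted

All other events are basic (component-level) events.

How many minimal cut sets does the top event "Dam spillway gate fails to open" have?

Control chain unavailable [AND]: one cut set from each child combined → 1 × 1 × 1 = 1 cut set(s).
Remote branch down [OR]: union of children's cut sets → 3 cut set(s).
Backup hoist fails [OR]: union of children's cut sets → 2 cut set(s).
Hoist path fails [AND]: one cut set from each child combined → 2 × 1 = 2 cut set(s).
Dam spillway gate fails to open [OR]: union of children's cut sets → 5 cut set(s).
Minimal cut sets: {#2 manual crank malfunctions}; {C limit switch degraded}; {#3 remote link degraded, North power feeder trips, Standby gearbox faulted}; {Left wire rope trips, Primary hoist motor fails}; {Emergency local panel fails, Primary hoist motor fails}.

5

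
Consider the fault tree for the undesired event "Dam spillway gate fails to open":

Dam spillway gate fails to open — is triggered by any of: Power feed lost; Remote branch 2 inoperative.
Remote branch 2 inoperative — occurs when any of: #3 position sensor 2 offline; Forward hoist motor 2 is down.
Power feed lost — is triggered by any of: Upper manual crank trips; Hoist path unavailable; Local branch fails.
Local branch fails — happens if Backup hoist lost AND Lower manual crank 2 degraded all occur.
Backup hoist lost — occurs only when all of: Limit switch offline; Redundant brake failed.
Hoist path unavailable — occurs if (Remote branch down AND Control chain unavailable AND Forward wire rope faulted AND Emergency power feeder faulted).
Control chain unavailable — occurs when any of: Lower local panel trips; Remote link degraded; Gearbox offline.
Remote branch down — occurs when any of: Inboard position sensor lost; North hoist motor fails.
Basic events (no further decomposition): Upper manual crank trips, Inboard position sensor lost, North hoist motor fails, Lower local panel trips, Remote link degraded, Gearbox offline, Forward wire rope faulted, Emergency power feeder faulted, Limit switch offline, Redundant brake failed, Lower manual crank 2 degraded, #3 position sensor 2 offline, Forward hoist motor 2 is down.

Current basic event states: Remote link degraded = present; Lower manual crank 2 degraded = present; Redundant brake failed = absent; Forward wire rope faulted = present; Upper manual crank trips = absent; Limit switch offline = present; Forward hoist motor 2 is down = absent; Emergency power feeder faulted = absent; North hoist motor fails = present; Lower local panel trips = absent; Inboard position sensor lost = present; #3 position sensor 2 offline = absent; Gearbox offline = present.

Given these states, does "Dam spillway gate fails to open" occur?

Remote branch down [OR]: Inboard position sensor lost=occurs, North hoist motor fails=occurs → at least one input occurs → occurs.
Control chain unavailable [OR]: Lower local panel trips=not, Remote link degraded=occurs, Gearbox offline=occurs → at least one input occurs → occurs.
Hoist path unavailable [AND]: Remote branch down=occurs, Control chain unavailable=occurs, Forward wire rope faulted=occurs, Emergency power feeder faulted=not → not all inputs occur → does not occur.
Backup hoist lost [AND]: Limit switch offline=occurs, Redundant brake failed=not → not all inputs occur → does not occur.
Local branch fails [AND]: Backup hoist lost=not, Lower manual crank 2 degraded=occurs → not all inputs occur → does not occur.
Power feed lost [OR]: Upper manual crank trips=not, Hoist path unavailable=not, Local branch fails=not → no input occurs → does not occur.
Remote branch 2 inoperative [OR]: #3 position sensor 2 offline=not, Forward hoist motor 2 is down=not → no input occurs → does not occur.
Dam spillway gate fails to open [OR]: Power feed lost=not, Remote branch 2 inoperative=not → no input occurs → does not occur.

No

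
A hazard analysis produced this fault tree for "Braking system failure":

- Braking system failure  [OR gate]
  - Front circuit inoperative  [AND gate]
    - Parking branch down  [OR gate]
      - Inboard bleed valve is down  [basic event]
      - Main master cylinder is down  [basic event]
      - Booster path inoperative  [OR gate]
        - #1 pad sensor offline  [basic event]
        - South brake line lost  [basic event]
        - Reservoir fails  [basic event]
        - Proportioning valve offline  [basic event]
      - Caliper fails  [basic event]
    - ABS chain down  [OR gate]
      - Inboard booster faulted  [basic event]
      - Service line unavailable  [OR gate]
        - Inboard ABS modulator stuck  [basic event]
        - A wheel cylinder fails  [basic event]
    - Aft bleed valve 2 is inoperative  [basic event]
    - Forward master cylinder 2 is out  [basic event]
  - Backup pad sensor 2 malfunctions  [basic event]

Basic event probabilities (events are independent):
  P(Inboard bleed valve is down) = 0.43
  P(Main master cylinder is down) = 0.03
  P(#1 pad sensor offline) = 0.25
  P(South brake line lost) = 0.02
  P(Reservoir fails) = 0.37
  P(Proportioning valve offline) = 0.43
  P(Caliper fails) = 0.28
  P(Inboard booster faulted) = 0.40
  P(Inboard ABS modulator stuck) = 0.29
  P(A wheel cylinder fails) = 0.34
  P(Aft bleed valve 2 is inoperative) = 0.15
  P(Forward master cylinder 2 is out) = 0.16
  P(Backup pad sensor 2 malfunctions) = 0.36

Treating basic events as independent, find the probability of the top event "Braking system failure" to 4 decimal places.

0.3699

P(Booster path inoperative) [OR] = 1 − (1−0.25) × (1−0.02) × (1−0.37) × (1−0.43) = 0.736062
P(Parking branch down) [OR] = 1 − (1−0.43) × (1−0.03) × (1−0.736062) × (1−0.28) = 0.894929
P(Service line unavailable) [OR] = 1 − (1−0.29) × (1−0.34) = 0.531400
P(ABS chain down) [OR] = 1 − (1−0.40) × (1−0.531400) = 0.718840
P(Front circuit inoperative) [AND] = 0.894929 × 0.718840 × 0.15 × 0.16 = 0.015439
P(Braking system failure) [OR] = 1 − (1−0.015439) × (1−0.36) = 0.369881
Rounded to 4 decimal places: P(Braking system failure) ≈ 0.3699.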